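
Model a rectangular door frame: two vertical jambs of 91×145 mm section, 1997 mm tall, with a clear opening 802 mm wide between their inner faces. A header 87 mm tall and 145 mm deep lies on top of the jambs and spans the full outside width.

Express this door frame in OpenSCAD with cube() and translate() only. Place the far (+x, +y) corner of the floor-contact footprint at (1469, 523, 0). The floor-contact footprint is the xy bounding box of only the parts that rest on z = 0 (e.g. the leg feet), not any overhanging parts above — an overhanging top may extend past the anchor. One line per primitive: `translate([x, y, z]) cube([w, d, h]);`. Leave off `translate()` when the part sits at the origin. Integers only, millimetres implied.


translate([485, 378, 0]) cube([91, 145, 1997]);
translate([1378, 378, 0]) cube([91, 145, 1997]);
translate([485, 378, 1997]) cube([984, 145, 87]);


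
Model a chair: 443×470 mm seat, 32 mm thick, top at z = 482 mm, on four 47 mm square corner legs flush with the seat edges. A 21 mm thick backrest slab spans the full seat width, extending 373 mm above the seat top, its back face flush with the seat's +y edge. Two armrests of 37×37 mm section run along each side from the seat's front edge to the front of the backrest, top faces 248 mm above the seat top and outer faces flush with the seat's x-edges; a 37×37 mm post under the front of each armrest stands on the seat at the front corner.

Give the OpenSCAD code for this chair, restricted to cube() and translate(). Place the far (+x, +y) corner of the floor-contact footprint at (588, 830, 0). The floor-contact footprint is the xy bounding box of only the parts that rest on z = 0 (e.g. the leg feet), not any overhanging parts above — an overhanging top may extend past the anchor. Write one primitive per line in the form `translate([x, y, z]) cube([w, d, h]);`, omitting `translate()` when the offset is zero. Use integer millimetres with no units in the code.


translate([145, 360, 450]) cube([443, 470, 32]);
translate([145, 360, 0]) cube([47, 47, 450]);
translate([541, 360, 0]) cube([47, 47, 450]);
translate([145, 783, 0]) cube([47, 47, 450]);
translate([541, 783, 0]) cube([47, 47, 450]);
translate([145, 809, 482]) cube([443, 21, 373]);
translate([145, 360, 693]) cube([37, 449, 37]);
translate([551, 360, 693]) cube([37, 449, 37]);
translate([145, 360, 482]) cube([37, 37, 211]);
translate([551, 360, 482]) cube([37, 37, 211]);


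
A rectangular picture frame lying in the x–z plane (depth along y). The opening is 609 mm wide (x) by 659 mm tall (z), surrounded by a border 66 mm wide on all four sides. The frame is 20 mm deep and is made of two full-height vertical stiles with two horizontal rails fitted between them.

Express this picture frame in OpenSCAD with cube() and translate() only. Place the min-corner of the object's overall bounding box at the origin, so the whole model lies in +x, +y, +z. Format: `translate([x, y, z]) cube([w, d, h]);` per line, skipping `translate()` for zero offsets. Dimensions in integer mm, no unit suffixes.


cube([66, 20, 791]);
translate([675, 0, 0]) cube([66, 20, 791]);
translate([66, 0, 0]) cube([609, 20, 66]);
translate([66, 0, 725]) cube([609, 20, 66]);


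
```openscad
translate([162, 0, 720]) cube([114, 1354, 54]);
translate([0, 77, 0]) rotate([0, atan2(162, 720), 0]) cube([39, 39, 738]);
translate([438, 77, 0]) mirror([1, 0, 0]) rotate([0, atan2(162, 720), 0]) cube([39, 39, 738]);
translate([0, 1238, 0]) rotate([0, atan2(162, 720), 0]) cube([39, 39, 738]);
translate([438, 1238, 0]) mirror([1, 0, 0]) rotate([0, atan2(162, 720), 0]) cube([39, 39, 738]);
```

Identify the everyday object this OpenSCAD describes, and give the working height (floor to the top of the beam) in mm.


A sawhorse. The overall height is 774 mm.

A beam across two mirrored pairs of raked legs — a sawhorse. The beam's underside is at z = 720 (matching the legs' vertical rise in atan2(162, 720)) and the beam is 54 mm tall, so its top is at 720 + 54 = 774 mm. The raked legs top out at the beam's underside, so that is the highest point.


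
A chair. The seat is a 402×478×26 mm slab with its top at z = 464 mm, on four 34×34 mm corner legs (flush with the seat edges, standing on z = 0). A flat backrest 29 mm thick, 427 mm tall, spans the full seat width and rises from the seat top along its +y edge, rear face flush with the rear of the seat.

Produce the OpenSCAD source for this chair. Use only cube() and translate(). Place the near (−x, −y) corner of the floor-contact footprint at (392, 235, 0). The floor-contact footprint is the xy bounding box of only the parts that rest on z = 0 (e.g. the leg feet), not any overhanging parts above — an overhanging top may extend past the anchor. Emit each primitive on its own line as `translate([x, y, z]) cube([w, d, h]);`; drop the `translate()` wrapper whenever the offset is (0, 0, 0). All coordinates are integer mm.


// leg_h = 464 - 26 = 438
translate([392, 235, 438]) cube([402, 478, 26]);
translate([392, 235, 0]) cube([34, 34, 438]);
translate([760, 235, 0]) cube([34, 34, 438]);
translate([392, 679, 0]) cube([34, 34, 438]);
translate([760, 679, 0]) cube([34, 34, 438]);
translate([392, 684, 464]) cube([402, 29, 427]);


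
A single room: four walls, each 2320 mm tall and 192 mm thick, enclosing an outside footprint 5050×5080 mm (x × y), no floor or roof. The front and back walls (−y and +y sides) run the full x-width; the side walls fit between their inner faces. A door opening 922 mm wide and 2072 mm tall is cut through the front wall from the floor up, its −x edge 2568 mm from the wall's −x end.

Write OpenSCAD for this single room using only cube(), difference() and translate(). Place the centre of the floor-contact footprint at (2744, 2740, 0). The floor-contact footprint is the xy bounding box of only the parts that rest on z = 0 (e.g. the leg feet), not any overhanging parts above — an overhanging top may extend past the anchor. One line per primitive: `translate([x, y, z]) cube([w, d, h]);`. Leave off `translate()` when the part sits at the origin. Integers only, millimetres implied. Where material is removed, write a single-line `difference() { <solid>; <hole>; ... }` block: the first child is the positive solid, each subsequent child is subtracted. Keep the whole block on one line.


difference() { translate([219, 200, 0]) cube([5050, 192, 2320]); translate([2787, 200, 0]) cube([922, 192, 2072]); }
translate([219, 5088, 0]) cube([5050, 192, 2320]);
translate([219, 392, 0]) cube([192, 4696, 2320]);
translate([5077, 392, 0]) cube([192, 4696, 2320]);


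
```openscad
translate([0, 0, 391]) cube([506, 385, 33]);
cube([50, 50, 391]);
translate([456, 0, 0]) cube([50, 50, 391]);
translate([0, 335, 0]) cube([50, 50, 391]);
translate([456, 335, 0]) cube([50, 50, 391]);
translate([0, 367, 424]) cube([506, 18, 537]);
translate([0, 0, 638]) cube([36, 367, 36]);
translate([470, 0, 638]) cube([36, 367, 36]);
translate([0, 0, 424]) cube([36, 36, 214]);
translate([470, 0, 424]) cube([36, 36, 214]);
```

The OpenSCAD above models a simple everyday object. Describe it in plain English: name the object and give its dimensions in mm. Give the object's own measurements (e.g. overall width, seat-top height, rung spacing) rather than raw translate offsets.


A chair. The seat is a 506×385×33 mm slab with its top at z = 424 mm, on four 50×50 mm corner legs (flush with the seat edges, standing on z = 0). A flat backrest 18 mm thick, 537 mm tall, spans the full seat width and rises from the seat top along its +y edge, rear face flush with the rear of the seat. Two armrests of 36×36 mm section run along each side from the seat's front edge to the front of the backrest, top faces 250 mm above the seat top and outer faces flush with the seat's x-edges; a 36×36 mm post under the front of each armrest stands on the seat at the front corner.


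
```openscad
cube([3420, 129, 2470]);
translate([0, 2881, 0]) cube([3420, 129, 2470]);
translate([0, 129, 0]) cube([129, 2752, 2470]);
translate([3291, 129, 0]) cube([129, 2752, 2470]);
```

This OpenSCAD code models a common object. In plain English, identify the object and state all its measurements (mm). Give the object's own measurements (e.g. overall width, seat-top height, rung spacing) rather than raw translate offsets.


The wall frame of a small rectangular building: four walls, each 2470 mm tall and 129 mm thick, enclosing a footprint 3420 mm (x) by 3010 mm (y) outside-to-outside, with no floor or roof. The front and back walls (the −y and +y sides) span the full width; the two side walls fit between them.


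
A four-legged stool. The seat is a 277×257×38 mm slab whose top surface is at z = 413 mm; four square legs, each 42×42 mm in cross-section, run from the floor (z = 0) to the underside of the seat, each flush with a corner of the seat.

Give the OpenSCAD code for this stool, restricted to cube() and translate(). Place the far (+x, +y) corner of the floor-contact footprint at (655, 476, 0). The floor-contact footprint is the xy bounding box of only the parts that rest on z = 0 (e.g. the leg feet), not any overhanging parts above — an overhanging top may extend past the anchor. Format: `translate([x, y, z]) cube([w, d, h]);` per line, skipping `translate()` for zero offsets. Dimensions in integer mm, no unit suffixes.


translate([378, 219, 375]) cube([277, 257, 38]);
translate([378, 219, 0]) cube([42, 42, 375]);
translate([613, 219, 0]) cube([42, 42, 375]);
translate([378, 434, 0]) cube([42, 42, 375]);
translate([613, 434, 0]) cube([42, 42, 375]);


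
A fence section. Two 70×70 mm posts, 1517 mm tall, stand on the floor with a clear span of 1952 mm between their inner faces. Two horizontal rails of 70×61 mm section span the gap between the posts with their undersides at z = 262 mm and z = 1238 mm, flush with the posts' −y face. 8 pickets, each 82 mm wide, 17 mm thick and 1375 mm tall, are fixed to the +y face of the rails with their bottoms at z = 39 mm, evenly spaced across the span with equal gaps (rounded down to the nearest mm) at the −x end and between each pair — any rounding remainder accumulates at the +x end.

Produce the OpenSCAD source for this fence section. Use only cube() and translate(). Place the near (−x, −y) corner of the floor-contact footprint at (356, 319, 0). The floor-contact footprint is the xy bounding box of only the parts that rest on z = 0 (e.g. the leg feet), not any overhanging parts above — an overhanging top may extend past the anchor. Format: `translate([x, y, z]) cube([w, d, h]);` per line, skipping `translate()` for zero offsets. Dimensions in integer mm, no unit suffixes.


translate([356, 319, 0]) cube([70, 70, 1517]);
translate([2378, 319, 0]) cube([70, 70, 1517]);
translate([426, 319, 262]) cube([1952, 70, 61]);
translate([426, 319, 1238]) cube([1952, 70, 61]);
translate([570, 389, 39]) cube([82, 17, 1375]);
translate([796, 389, 39]) cube([82, 17, 1375]);
translate([1022, 389, 39]) cube([82, 17, 1375]);
translate([1248, 389, 39]) cube([82, 17, 1375]);
translate([1474, 389, 39]) cube([82, 17, 1375]);
translate([1700, 389, 39]) cube([82, 17, 1375]);
translate([1926, 389, 39]) cube([82, 17, 1375]);
translate([2152, 389, 39]) cube([82, 17, 1375]);


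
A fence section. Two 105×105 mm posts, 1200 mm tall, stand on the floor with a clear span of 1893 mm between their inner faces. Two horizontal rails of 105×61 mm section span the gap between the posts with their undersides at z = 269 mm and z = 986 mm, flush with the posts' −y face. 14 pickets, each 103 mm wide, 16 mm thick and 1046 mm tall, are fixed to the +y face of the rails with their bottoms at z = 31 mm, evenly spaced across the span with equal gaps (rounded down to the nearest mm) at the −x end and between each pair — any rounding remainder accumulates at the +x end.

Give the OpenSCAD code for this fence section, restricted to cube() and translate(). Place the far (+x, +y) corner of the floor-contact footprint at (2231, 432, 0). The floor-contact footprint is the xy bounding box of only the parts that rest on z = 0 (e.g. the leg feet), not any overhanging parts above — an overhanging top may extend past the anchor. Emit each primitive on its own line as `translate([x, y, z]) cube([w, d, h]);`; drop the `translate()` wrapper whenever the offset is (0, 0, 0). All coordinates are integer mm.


translate([128, 327, 0]) cube([105, 105, 1200]);
translate([2126, 327, 0]) cube([105, 105, 1200]);
translate([233, 327, 269]) cube([1893, 105, 61]);
translate([233, 327, 986]) cube([1893, 105, 61]);
translate([263, 432, 31]) cube([103, 16, 1046]);
translate([396, 432, 31]) cube([103, 16, 1046]);
translate([529, 432, 31]) cube([103, 16, 1046]);
translate([662, 432, 31]) cube([103, 16, 1046]);
translate([795, 432, 31]) cube([103, 16, 1046]);
translate([928, 432, 31]) cube([103, 16, 1046]);
translate([1061, 432, 31]) cube([103, 16, 1046]);
translate([1194, 432, 31]) cube([103, 16, 1046]);
translate([1327, 432, 31]) cube([103, 16, 1046]);
translate([1460, 432, 31]) cube([103, 16, 1046]);
translate([1593, 432, 31]) cube([103, 16, 1046]);
translate([1726, 432, 31]) cube([103, 16, 1046]);
translate([1859, 432, 31]) cube([103, 16, 1046]);
translate([1992, 432, 31]) cube([103, 16, 1046]);


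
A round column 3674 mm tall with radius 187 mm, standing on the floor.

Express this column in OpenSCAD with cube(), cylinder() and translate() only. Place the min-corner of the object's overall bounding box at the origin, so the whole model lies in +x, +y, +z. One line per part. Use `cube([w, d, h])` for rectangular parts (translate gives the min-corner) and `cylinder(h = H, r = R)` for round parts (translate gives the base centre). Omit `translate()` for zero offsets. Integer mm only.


translate([187, 187, 0]) cylinder(h = 3674, r = 187);


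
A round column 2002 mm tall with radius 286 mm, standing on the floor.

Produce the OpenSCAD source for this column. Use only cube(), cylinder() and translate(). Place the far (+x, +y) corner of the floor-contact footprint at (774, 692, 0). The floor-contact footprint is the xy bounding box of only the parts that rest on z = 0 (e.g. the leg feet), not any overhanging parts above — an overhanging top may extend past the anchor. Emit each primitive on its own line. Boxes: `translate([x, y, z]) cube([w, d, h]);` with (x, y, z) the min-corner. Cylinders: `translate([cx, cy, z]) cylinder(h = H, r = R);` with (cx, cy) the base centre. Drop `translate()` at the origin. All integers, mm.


translate([488, 406, 0]) cylinder(h = 2002, r = 286);


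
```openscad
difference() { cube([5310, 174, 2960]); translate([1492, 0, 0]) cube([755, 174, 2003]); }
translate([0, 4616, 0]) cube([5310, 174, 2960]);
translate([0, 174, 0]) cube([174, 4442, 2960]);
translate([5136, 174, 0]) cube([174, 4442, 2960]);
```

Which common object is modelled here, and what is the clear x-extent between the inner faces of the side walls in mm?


A single room. The interior width is 4962 mm.

Four walls enclosing a rectangle with a door in the front wall — a room. Outside width 5310 minus two 174 mm walls gives 4962 mm.


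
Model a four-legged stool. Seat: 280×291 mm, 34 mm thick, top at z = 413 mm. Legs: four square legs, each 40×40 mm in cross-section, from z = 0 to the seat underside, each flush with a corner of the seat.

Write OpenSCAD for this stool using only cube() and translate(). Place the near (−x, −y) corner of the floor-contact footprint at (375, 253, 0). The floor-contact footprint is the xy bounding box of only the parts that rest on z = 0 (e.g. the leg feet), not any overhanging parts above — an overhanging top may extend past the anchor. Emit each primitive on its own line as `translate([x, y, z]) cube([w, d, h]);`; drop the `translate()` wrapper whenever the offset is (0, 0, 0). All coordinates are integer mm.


translate([375, 253, 379]) cube([280, 291, 34]);
translate([375, 253, 0]) cube([40, 40, 379]);
translate([615, 253, 0]) cube([40, 40, 379]);
translate([375, 504, 0]) cube([40, 40, 379]);
translate([615, 504, 0]) cube([40, 40, 379]);


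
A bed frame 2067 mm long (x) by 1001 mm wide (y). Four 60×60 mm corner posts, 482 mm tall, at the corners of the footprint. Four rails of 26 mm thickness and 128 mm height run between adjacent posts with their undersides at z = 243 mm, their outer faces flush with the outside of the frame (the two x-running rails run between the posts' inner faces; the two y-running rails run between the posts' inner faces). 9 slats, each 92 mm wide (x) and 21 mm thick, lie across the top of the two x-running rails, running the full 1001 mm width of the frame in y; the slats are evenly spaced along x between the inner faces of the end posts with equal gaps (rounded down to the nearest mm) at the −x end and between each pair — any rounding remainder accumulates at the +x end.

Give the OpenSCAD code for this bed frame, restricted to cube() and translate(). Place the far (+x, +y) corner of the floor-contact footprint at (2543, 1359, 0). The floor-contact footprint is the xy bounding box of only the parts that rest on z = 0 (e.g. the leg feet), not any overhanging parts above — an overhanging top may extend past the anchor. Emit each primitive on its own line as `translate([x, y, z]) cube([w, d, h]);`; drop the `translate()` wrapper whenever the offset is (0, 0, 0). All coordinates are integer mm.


translate([476, 358, 0]) cube([60, 60, 482]);
translate([476, 1299, 0]) cube([60, 60, 482]);
translate([2483, 358, 0]) cube([60, 60, 482]);
translate([2483, 1299, 0]) cube([60, 60, 482]);
translate([536, 358, 243]) cube([1947, 26, 128]);
translate([536, 1333, 243]) cube([1947, 26, 128]);
translate([476, 418, 243]) cube([26, 881, 128]);
translate([2517, 418, 243]) cube([26, 881, 128]);
translate([647, 358, 371]) cube([92, 1001, 21]);
translate([850, 358, 371]) cube([92, 1001, 21]);
translate([1053, 358, 371]) cube([92, 1001, 21]);
translate([1256, 358, 371]) cube([92, 1001, 21]);
translate([1459, 358, 371]) cube([92, 1001, 21]);
translate([1662, 358, 371]) cube([92, 1001, 21]);
translate([1865, 358, 371]) cube([92, 1001, 21]);
translate([2068, 358, 371]) cube([92, 1001, 21]);
translate([2271, 358, 371]) cube([92, 1001, 21]);


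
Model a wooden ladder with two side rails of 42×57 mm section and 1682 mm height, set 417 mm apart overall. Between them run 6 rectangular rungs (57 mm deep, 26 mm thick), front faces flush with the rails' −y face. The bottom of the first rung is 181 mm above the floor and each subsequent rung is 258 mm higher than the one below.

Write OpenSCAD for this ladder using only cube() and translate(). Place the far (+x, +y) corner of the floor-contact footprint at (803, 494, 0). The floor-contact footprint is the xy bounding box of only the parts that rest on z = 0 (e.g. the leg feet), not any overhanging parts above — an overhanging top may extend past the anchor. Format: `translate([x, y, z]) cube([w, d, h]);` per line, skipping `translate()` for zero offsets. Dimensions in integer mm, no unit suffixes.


translate([386, 437, 0]) cube([42, 57, 1682]);
translate([761, 437, 0]) cube([42, 57, 1682]);
translate([428, 437, 181]) cube([333, 57, 26]);
translate([428, 437, 439]) cube([333, 57, 26]);
translate([428, 437, 697]) cube([333, 57, 26]);
translate([428, 437, 955]) cube([333, 57, 26]);
translate([428, 437, 1213]) cube([333, 57, 26]);
translate([428, 437, 1471]) cube([333, 57, 26]);


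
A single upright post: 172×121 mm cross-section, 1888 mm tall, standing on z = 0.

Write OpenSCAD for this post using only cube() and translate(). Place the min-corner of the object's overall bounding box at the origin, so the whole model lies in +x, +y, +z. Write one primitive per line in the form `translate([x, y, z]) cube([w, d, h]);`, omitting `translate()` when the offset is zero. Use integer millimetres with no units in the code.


cube([172, 121, 1888]);


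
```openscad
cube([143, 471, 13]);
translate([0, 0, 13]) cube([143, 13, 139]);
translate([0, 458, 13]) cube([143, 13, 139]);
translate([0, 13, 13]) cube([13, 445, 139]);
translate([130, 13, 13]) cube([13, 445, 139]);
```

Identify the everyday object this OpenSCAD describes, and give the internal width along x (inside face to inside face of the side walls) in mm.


An open box. The internal width is 117 mm.

A 143×471 base slab with four walls standing on it — an open box. The base is 143 mm wide and the walls are 13 mm thick, so the internal width is 143 − 2 × 13 = 117 mm.


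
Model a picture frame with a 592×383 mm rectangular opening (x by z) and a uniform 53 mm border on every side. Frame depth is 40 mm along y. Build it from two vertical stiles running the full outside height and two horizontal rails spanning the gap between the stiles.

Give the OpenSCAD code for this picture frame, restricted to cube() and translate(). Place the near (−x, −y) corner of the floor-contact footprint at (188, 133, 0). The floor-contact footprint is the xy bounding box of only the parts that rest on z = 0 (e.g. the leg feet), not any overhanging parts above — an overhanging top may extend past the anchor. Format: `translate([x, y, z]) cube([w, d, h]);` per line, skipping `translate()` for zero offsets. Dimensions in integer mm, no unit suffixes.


translate([188, 133, 0]) cube([53, 40, 489]);
translate([833, 133, 0]) cube([53, 40, 489]);
translate([241, 133, 0]) cube([592, 40, 53]);
translate([241, 133, 436]) cube([592, 40, 53]);


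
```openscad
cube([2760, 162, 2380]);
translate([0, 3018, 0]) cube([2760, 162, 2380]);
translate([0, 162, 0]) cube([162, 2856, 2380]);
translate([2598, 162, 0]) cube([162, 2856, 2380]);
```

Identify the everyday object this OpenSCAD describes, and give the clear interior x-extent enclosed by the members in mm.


A house (or room) frame. The interior width is 2436 mm.

Four 2380 mm walls enclosing a rectangle with no floor or roof — a room or house frame. Outside width is 2760 mm and wall thickness is 162 mm, so the interior width is 2760 − 2 × 162 = 2436 mm.


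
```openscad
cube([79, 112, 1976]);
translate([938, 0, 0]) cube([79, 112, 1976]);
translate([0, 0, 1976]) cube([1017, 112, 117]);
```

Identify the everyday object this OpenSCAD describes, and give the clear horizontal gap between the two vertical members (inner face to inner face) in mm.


A door frame. The clear opening width is 859 mm.

Two 1976 mm tall posts with a header on top — a door frame. The left jamb is 79 mm wide at x = 0; the right jamb starts at x = 938. The clear opening is 938 − 79 = 859 mm.


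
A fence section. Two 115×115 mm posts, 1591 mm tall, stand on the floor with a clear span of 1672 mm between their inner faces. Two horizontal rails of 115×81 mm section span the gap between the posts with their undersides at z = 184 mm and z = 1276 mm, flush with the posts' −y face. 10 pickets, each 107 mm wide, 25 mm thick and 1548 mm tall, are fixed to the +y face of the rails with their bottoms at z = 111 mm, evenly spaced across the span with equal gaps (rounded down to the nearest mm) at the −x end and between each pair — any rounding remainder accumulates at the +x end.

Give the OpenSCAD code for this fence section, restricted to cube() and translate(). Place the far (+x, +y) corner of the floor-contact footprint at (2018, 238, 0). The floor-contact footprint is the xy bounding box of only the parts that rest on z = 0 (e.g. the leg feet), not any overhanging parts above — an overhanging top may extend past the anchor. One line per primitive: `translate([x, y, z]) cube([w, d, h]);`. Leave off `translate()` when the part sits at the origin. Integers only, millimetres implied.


translate([116, 123, 0]) cube([115, 115, 1591]);
translate([1903, 123, 0]) cube([115, 115, 1591]);
translate([231, 123, 184]) cube([1672, 115, 81]);
translate([231, 123, 1276]) cube([1672, 115, 81]);
translate([285, 238, 111]) cube([107, 25, 1548]);
translate([446, 238, 111]) cube([107, 25, 1548]);
translate([607, 238, 111]) cube([107, 25, 1548]);
translate([768, 238, 111]) cube([107, 25, 1548]);
translate([929, 238, 111]) cube([107, 25, 1548]);
translate([1090, 238, 111]) cube([107, 25, 1548]);
translate([1251, 238, 111]) cube([107, 25, 1548]);
translate([1412, 238, 111]) cube([107, 25, 1548]);
translate([1573, 238, 111]) cube([107, 25, 1548]);
translate([1734, 238, 111]) cube([107, 25, 1548]);


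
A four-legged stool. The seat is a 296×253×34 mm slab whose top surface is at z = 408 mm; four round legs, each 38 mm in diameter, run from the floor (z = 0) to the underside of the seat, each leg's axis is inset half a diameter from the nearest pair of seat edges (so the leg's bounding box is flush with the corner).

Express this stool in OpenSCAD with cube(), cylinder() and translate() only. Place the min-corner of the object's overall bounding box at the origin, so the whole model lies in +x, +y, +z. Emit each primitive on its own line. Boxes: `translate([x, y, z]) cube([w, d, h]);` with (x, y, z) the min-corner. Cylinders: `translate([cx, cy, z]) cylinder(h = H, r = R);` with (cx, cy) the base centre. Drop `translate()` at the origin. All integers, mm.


translate([0, 0, 374]) cube([296, 253, 34]);
translate([19, 19, 0]) cylinder(h = 374, r = 19);
translate([277, 19, 0]) cylinder(h = 374, r = 19);
translate([19, 234, 0]) cylinder(h = 374, r = 19);
translate([277, 234, 0]) cylinder(h = 374, r = 19);


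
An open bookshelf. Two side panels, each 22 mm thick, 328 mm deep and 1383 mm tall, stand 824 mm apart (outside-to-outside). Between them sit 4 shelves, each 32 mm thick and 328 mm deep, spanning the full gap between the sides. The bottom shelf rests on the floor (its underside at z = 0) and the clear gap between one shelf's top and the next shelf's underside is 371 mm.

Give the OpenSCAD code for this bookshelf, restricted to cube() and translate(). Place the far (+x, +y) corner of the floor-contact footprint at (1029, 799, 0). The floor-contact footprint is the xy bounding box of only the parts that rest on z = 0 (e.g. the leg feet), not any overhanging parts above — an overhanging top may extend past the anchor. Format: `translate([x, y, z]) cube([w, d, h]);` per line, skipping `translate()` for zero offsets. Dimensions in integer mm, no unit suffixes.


translate([205, 471, 0]) cube([22, 328, 1383]);
translate([1007, 471, 0]) cube([22, 328, 1383]);
translate([227, 471, 0]) cube([780, 328, 32]);
translate([227, 471, 403]) cube([780, 328, 32]);
translate([227, 471, 806]) cube([780, 328, 32]);
translate([227, 471, 1209]) cube([780, 328, 32]);


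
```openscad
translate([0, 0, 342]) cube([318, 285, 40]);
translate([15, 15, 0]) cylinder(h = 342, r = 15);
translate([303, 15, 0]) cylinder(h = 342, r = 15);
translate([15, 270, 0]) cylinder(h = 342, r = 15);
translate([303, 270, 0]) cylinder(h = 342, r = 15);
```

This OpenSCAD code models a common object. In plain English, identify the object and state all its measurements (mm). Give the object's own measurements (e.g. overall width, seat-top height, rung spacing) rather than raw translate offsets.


A simple wooden stool: a rectangular seat 318 mm (x) by 285 mm (y), 40 mm thick, top face at z = 382 mm, on four round legs, each 30 mm in diameter. The legs rest on z = 0, each leg's axis is inset half a diameter from the nearest pair of seat edges (so the leg's bounding box is flush with the corner).


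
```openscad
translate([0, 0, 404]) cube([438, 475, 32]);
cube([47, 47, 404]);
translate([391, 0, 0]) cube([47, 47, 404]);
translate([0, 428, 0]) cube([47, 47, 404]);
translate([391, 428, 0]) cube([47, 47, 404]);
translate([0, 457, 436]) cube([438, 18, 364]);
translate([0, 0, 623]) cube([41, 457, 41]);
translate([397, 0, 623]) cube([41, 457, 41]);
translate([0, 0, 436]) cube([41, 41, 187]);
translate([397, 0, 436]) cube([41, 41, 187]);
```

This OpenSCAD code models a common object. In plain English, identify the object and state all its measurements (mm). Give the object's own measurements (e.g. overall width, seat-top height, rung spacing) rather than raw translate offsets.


A chair. The seat is a 438×475×32 mm slab with its top at z = 436 mm, on four 47×47 mm corner legs (flush with the seat edges, standing on z = 0). A flat backrest 18 mm thick, 364 mm tall, spans the full seat width and rises from the seat top along its +y edge, rear face flush with the rear of the seat. Two armrests of 41×41 mm section run along each side from the seat's front edge to the front of the backrest, top faces 228 mm above the seat top and outer faces flush with the seat's x-edges; a 41×41 mm post under the front of each armrest stands on the seat at the front corner.


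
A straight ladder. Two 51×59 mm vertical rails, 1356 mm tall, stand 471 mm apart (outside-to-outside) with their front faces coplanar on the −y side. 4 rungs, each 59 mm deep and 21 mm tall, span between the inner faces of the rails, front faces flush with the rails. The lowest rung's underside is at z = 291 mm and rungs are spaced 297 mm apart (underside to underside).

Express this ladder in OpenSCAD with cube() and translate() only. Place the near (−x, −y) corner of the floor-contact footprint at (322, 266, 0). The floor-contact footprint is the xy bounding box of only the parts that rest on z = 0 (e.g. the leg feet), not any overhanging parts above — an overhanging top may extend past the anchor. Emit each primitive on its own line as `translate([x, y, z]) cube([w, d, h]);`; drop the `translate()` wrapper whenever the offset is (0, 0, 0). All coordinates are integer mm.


translate([322, 266, 0]) cube([51, 59, 1356]);
translate([742, 266, 0]) cube([51, 59, 1356]);
translate([373, 266, 291]) cube([369, 59, 21]);
translate([373, 266, 588]) cube([369, 59, 21]);
translate([373, 266, 885]) cube([369, 59, 21]);
translate([373, 266, 1182]) cube([369, 59, 21]);


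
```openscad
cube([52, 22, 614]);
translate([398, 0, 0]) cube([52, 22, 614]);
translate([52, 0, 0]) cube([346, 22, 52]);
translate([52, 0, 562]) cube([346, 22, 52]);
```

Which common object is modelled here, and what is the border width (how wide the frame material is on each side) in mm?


A picture frame. The border width is 52 mm.

Four thin pieces enclosing a rectangular opening — a picture frame. The two full-height stiles are 614 mm tall; the top rail sits at z = 562 and is 52 mm tall, so the border above the opening is 614 − 562 = 52 mm, matching the stile x-width.


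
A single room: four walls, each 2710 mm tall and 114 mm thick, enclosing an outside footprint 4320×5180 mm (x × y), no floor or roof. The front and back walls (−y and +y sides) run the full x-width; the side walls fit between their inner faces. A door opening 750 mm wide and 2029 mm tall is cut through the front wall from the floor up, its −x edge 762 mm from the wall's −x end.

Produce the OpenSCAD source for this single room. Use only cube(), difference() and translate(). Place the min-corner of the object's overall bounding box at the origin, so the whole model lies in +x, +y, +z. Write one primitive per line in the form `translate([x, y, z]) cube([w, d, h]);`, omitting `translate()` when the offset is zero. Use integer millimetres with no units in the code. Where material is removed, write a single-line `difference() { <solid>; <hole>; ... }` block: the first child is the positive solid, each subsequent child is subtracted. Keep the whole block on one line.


difference() { cube([4320, 114, 2710]); translate([762, 0, 0]) cube([750, 114, 2029]); }
translate([0, 5066, 0]) cube([4320, 114, 2710]);
translate([0, 114, 0]) cube([114, 4952, 2710]);
translate([4206, 114, 0]) cube([114, 4952, 2710]);


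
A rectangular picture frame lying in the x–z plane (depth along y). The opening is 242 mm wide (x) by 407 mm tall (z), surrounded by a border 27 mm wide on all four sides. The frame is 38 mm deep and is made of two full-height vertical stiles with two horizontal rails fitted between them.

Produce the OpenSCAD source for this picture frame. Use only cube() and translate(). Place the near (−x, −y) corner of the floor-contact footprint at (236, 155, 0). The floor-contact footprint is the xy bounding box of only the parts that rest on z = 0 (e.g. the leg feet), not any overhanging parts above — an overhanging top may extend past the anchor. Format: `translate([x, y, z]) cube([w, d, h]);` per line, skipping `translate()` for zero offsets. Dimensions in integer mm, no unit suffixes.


translate([236, 155, 0]) cube([27, 38, 461]);
translate([505, 155, 0]) cube([27, 38, 461]);
translate([263, 155, 0]) cube([242, 38, 27]);
translate([263, 155, 434]) cube([242, 38, 27]);


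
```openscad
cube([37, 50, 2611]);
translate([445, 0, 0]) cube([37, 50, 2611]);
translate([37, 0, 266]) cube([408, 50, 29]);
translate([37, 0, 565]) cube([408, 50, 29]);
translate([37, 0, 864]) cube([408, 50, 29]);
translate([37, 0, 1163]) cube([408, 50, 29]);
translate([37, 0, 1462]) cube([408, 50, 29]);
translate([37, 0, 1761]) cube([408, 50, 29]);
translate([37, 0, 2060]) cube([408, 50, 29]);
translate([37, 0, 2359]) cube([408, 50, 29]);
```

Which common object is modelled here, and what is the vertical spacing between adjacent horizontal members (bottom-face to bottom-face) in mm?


A ladder. The rung spacing is 299 mm.

Two tall 37×50 posts with 8 short bars between them — a ladder. Adjacent rungs sit at z = 266 and z = 565, so the spacing is 565 − 266 = 299 mm.


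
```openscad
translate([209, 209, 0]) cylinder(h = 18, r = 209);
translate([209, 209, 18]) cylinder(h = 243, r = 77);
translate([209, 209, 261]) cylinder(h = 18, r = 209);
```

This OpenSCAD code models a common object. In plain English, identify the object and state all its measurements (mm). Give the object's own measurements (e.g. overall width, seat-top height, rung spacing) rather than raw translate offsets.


A spool: two coaxial disc flanges of radius 209 mm and thickness 18 mm, joined by a core cylinder of radius 77 mm and height 243 mm. The lower flange rests on z = 0 and the three cylinders share a vertical axis.


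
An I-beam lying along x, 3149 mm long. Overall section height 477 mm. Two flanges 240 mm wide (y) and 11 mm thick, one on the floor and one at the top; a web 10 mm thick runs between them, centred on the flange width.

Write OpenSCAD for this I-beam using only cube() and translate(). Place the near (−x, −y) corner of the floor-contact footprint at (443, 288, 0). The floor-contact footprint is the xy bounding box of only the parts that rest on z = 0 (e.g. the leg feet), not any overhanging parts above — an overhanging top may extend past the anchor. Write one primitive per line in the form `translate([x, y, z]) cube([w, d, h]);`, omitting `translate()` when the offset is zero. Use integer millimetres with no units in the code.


translate([443, 288, 0]) cube([3149, 240, 11]);
translate([443, 403, 11]) cube([3149, 10, 455]);
translate([443, 288, 466]) cube([3149, 240, 11]);


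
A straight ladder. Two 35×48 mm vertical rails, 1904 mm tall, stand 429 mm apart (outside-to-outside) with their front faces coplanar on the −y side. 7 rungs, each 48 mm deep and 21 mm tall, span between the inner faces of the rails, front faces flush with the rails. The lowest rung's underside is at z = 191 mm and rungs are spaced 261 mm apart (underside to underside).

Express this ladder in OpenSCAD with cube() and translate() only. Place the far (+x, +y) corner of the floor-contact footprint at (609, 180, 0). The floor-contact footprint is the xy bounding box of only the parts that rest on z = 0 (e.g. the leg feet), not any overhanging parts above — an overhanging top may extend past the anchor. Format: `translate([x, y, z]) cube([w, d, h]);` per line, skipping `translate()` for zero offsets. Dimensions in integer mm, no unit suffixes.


// rung span = 429 - 2*35 = 359
// rung[k] z = 191 + k*261
translate([180, 132, 0]) cube([35, 48, 1904]);
translate([574, 132, 0]) cube([35, 48, 1904]);
translate([215, 132, 191]) cube([359, 48, 21]);
translate([215, 132, 452]) cube([359, 48, 21]);
translate([215, 132, 713]) cube([359, 48, 21]);
translate([215, 132, 974]) cube([359, 48, 21]);
translate([215, 132, 1235]) cube([359, 48, 21]);
translate([215, 132, 1496]) cube([359, 48, 21]);
translate([215, 132, 1757]) cube([359, 48, 21]);


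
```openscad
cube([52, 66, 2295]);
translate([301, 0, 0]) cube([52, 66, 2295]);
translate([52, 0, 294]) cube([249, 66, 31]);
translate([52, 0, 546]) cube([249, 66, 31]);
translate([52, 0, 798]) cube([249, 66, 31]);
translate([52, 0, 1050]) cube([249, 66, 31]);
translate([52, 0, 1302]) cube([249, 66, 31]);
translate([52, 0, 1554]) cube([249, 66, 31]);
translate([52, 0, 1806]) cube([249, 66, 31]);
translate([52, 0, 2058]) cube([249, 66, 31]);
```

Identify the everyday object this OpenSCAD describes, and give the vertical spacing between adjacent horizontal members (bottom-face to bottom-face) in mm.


A ladder. The rung spacing is 252 mm.

Two tall 52×66 posts with 8 short bars between them — a ladder. Adjacent rungs sit at z = 294 and z = 546, so the spacing is 546 − 294 = 252 mm.


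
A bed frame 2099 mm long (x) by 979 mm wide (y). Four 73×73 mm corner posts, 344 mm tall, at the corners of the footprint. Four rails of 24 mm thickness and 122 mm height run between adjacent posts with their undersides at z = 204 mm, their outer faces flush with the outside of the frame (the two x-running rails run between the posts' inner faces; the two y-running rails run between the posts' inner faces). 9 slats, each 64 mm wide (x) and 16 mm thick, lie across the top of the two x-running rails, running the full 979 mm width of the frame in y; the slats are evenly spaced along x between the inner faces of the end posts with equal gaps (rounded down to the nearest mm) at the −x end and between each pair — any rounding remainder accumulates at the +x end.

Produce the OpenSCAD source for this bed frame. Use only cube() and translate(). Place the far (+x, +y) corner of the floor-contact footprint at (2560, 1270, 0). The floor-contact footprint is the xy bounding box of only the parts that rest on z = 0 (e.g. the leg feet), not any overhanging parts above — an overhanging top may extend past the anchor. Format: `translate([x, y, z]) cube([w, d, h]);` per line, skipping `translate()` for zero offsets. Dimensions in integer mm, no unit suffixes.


translate([461, 291, 0]) cube([73, 73, 344]);
translate([461, 1197, 0]) cube([73, 73, 344]);
translate([2487, 291, 0]) cube([73, 73, 344]);
translate([2487, 1197, 0]) cube([73, 73, 344]);
translate([534, 291, 204]) cube([1953, 24, 122]);
translate([534, 1246, 204]) cube([1953, 24, 122]);
translate([461, 364, 204]) cube([24, 833, 122]);
translate([2536, 364, 204]) cube([24, 833, 122]);
translate([671, 291, 326]) cube([64, 979, 16]);
translate([872, 291, 326]) cube([64, 979, 16]);
translate([1073, 291, 326]) cube([64, 979, 16]);
translate([1274, 291, 326]) cube([64, 979, 16]);
translate([1475, 291, 326]) cube([64, 979, 16]);
translate([1676, 291, 326]) cube([64, 979, 16]);
translate([1877, 291, 326]) cube([64, 979, 16]);
translate([2078, 291, 326]) cube([64, 979, 16]);
translate([2279, 291, 326]) cube([64, 979, 16]);


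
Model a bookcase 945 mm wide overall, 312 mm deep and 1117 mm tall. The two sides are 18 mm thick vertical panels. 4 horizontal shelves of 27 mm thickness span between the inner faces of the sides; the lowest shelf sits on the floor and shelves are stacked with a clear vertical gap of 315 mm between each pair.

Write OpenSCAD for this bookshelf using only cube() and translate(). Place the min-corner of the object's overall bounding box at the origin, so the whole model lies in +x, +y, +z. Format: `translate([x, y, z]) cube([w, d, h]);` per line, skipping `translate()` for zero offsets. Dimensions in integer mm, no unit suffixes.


cube([18, 312, 1117]);
translate([927, 0, 0]) cube([18, 312, 1117]);
translate([18, 0, 0]) cube([909, 312, 27]);
translate([18, 0, 342]) cube([909, 312, 27]);
translate([18, 0, 684]) cube([909, 312, 27]);
translate([18, 0, 1026]) cube([909, 312, 27]);


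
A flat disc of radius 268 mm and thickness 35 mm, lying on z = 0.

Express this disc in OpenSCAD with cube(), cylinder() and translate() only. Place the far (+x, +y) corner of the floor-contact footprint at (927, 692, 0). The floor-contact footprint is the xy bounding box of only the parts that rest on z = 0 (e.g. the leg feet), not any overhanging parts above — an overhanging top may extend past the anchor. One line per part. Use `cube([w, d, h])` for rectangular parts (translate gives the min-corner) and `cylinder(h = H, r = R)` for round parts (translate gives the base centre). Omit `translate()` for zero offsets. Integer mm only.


translate([659, 424, 0]) cylinder(h = 35, r = 268);
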